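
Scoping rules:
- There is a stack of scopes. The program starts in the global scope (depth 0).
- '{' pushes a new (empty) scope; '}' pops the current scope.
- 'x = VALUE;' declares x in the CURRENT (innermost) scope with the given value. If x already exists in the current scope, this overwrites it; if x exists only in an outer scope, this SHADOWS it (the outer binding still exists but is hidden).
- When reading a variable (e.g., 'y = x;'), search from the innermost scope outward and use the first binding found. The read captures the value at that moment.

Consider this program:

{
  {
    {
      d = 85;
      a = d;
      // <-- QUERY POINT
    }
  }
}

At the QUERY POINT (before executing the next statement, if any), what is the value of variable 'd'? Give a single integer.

Answer: 85

Derivation:
Step 1: enter scope (depth=1)
Step 2: enter scope (depth=2)
Step 3: enter scope (depth=3)
Step 4: declare d=85 at depth 3
Step 5: declare a=(read d)=85 at depth 3
Visible at query point: a=85 d=85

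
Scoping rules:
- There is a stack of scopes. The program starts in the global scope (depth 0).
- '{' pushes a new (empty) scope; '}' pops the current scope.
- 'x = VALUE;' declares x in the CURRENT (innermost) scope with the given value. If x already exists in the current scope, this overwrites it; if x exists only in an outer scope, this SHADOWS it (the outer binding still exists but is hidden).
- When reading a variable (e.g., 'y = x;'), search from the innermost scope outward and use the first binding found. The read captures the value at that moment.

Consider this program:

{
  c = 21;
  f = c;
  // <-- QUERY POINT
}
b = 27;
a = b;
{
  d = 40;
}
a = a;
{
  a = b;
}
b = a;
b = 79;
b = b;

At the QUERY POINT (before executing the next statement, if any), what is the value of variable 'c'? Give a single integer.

Answer: 21

Derivation:
Step 1: enter scope (depth=1)
Step 2: declare c=21 at depth 1
Step 3: declare f=(read c)=21 at depth 1
Visible at query point: c=21 f=21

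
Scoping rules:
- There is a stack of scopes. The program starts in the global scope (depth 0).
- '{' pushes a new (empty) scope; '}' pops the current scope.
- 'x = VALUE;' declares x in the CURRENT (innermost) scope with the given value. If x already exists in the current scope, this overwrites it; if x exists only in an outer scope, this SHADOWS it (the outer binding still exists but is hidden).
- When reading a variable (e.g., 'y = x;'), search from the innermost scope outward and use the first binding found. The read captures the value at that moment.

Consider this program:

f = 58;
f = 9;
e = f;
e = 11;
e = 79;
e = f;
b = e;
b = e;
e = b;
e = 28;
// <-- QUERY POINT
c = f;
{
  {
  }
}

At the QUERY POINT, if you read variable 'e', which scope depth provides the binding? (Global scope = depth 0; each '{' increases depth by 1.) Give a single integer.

Step 1: declare f=58 at depth 0
Step 2: declare f=9 at depth 0
Step 3: declare e=(read f)=9 at depth 0
Step 4: declare e=11 at depth 0
Step 5: declare e=79 at depth 0
Step 6: declare e=(read f)=9 at depth 0
Step 7: declare b=(read e)=9 at depth 0
Step 8: declare b=(read e)=9 at depth 0
Step 9: declare e=(read b)=9 at depth 0
Step 10: declare e=28 at depth 0
Visible at query point: b=9 e=28 f=9

Answer: 0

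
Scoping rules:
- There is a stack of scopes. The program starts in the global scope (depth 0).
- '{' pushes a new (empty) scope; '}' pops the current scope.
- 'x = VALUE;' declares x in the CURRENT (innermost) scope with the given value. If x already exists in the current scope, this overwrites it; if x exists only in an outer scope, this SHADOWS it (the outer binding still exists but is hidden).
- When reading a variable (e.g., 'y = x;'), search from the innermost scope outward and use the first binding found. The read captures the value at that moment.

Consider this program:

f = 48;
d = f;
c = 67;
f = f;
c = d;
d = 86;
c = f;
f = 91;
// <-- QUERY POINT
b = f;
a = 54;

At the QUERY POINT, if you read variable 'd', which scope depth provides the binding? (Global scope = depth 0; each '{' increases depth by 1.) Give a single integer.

Step 1: declare f=48 at depth 0
Step 2: declare d=(read f)=48 at depth 0
Step 3: declare c=67 at depth 0
Step 4: declare f=(read f)=48 at depth 0
Step 5: declare c=(read d)=48 at depth 0
Step 6: declare d=86 at depth 0
Step 7: declare c=(read f)=48 at depth 0
Step 8: declare f=91 at depth 0
Visible at query point: c=48 d=86 f=91

Answer: 0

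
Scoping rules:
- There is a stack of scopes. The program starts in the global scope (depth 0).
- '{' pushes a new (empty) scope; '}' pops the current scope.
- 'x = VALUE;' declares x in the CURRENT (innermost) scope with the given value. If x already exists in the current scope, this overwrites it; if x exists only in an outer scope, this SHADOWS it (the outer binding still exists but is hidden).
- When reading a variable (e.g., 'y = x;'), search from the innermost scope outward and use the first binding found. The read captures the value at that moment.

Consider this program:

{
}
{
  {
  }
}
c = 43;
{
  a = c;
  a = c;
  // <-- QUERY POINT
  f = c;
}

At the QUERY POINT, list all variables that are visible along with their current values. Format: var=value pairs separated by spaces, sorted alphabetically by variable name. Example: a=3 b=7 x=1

Answer: a=43 c=43

Derivation:
Step 1: enter scope (depth=1)
Step 2: exit scope (depth=0)
Step 3: enter scope (depth=1)
Step 4: enter scope (depth=2)
Step 5: exit scope (depth=1)
Step 6: exit scope (depth=0)
Step 7: declare c=43 at depth 0
Step 8: enter scope (depth=1)
Step 9: declare a=(read c)=43 at depth 1
Step 10: declare a=(read c)=43 at depth 1
Visible at query point: a=43 c=43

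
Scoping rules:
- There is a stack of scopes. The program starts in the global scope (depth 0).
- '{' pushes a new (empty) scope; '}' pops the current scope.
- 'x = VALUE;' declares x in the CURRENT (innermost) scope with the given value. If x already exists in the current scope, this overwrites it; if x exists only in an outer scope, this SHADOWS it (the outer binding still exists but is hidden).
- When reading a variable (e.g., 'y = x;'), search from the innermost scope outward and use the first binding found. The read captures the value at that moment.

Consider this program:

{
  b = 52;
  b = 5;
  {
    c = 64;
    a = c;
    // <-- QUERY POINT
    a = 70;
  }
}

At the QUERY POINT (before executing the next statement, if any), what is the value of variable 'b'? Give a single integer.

Answer: 5

Derivation:
Step 1: enter scope (depth=1)
Step 2: declare b=52 at depth 1
Step 3: declare b=5 at depth 1
Step 4: enter scope (depth=2)
Step 5: declare c=64 at depth 2
Step 6: declare a=(read c)=64 at depth 2
Visible at query point: a=64 b=5 c=64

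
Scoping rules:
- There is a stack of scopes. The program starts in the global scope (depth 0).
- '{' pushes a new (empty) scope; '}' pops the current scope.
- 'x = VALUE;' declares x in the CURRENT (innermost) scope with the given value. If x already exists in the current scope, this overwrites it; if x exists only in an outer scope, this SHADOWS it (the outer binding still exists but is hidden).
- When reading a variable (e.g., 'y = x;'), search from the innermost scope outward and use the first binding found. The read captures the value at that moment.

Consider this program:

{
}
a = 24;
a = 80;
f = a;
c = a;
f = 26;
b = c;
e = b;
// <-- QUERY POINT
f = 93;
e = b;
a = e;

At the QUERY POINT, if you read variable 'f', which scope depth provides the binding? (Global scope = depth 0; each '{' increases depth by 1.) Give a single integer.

Answer: 0

Derivation:
Step 1: enter scope (depth=1)
Step 2: exit scope (depth=0)
Step 3: declare a=24 at depth 0
Step 4: declare a=80 at depth 0
Step 5: declare f=(read a)=80 at depth 0
Step 6: declare c=(read a)=80 at depth 0
Step 7: declare f=26 at depth 0
Step 8: declare b=(read c)=80 at depth 0
Step 9: declare e=(read b)=80 at depth 0
Visible at query point: a=80 b=80 c=80 e=80 f=26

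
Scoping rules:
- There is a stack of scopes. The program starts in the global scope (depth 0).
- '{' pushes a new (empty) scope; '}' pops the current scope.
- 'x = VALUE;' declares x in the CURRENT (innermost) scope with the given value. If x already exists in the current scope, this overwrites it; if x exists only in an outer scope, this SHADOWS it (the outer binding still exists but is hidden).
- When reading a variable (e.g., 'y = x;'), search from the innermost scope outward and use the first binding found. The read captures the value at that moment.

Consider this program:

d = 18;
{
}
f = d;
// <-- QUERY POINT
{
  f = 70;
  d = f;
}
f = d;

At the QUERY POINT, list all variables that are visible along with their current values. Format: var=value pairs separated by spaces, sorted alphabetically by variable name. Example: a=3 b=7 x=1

Answer: d=18 f=18

Derivation:
Step 1: declare d=18 at depth 0
Step 2: enter scope (depth=1)
Step 3: exit scope (depth=0)
Step 4: declare f=(read d)=18 at depth 0
Visible at query point: d=18 f=18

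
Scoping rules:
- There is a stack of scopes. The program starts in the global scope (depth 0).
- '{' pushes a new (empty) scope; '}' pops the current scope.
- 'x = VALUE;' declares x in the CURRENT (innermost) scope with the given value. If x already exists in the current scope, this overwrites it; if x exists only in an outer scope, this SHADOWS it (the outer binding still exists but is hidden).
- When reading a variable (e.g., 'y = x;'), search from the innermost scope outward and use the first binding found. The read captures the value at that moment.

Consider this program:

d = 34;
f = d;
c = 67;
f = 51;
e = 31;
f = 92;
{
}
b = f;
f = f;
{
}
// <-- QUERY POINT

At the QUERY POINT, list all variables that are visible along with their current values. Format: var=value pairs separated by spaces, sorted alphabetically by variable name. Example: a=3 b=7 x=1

Step 1: declare d=34 at depth 0
Step 2: declare f=(read d)=34 at depth 0
Step 3: declare c=67 at depth 0
Step 4: declare f=51 at depth 0
Step 5: declare e=31 at depth 0
Step 6: declare f=92 at depth 0
Step 7: enter scope (depth=1)
Step 8: exit scope (depth=0)
Step 9: declare b=(read f)=92 at depth 0
Step 10: declare f=(read f)=92 at depth 0
Step 11: enter scope (depth=1)
Step 12: exit scope (depth=0)
Visible at query point: b=92 c=67 d=34 e=31 f=92

Answer: b=92 c=67 d=34 e=31 f=92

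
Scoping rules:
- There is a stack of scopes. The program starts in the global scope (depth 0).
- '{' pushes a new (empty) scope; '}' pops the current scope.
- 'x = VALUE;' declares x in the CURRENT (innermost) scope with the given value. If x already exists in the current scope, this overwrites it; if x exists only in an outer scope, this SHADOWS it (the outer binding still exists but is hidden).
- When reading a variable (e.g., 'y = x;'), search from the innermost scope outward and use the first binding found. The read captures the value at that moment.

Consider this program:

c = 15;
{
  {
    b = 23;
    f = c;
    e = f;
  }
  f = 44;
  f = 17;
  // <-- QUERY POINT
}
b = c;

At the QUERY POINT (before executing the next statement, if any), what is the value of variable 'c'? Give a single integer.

Step 1: declare c=15 at depth 0
Step 2: enter scope (depth=1)
Step 3: enter scope (depth=2)
Step 4: declare b=23 at depth 2
Step 5: declare f=(read c)=15 at depth 2
Step 6: declare e=(read f)=15 at depth 2
Step 7: exit scope (depth=1)
Step 8: declare f=44 at depth 1
Step 9: declare f=17 at depth 1
Visible at query point: c=15 f=17

Answer: 15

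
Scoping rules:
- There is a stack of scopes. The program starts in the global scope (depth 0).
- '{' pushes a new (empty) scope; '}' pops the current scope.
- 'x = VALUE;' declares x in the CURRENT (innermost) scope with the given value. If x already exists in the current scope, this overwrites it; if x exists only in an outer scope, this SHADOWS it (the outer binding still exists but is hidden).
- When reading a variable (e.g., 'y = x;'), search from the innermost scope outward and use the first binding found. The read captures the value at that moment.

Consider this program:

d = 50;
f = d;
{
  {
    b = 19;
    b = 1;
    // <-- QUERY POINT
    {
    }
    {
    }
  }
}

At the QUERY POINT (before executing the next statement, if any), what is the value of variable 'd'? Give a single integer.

Step 1: declare d=50 at depth 0
Step 2: declare f=(read d)=50 at depth 0
Step 3: enter scope (depth=1)
Step 4: enter scope (depth=2)
Step 5: declare b=19 at depth 2
Step 6: declare b=1 at depth 2
Visible at query point: b=1 d=50 f=50

Answer: 50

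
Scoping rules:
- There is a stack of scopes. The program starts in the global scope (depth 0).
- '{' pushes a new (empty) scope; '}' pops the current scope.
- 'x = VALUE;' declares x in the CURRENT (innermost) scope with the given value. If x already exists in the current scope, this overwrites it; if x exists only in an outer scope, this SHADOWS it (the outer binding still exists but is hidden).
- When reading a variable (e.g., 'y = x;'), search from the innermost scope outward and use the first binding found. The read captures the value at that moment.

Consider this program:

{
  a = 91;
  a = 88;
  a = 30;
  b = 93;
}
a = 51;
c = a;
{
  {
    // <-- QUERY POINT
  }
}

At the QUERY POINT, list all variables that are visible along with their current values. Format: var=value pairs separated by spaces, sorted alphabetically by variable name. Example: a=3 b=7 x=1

Answer: a=51 c=51

Derivation:
Step 1: enter scope (depth=1)
Step 2: declare a=91 at depth 1
Step 3: declare a=88 at depth 1
Step 4: declare a=30 at depth 1
Step 5: declare b=93 at depth 1
Step 6: exit scope (depth=0)
Step 7: declare a=51 at depth 0
Step 8: declare c=(read a)=51 at depth 0
Step 9: enter scope (depth=1)
Step 10: enter scope (depth=2)
Visible at query point: a=51 c=51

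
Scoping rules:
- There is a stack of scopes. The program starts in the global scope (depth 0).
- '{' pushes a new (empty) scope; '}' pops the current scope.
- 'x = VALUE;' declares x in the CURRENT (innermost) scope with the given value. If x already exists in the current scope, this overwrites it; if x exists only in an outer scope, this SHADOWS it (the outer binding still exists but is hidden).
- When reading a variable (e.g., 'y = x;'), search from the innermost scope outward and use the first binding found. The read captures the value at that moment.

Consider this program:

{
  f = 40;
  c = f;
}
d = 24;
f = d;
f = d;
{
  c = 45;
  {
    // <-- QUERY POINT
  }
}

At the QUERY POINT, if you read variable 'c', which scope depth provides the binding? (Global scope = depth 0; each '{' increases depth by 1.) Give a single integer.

Answer: 1

Derivation:
Step 1: enter scope (depth=1)
Step 2: declare f=40 at depth 1
Step 3: declare c=(read f)=40 at depth 1
Step 4: exit scope (depth=0)
Step 5: declare d=24 at depth 0
Step 6: declare f=(read d)=24 at depth 0
Step 7: declare f=(read d)=24 at depth 0
Step 8: enter scope (depth=1)
Step 9: declare c=45 at depth 1
Step 10: enter scope (depth=2)
Visible at query point: c=45 d=24 f=24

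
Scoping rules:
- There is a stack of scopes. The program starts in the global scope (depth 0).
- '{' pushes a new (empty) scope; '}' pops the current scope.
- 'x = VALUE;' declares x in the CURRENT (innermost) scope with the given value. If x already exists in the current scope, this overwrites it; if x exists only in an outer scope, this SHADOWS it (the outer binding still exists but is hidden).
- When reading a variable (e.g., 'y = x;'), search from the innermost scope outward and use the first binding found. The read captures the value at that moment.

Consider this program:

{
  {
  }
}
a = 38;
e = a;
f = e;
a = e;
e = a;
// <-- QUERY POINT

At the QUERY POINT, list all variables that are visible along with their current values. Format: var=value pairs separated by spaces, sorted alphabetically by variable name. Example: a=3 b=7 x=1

Answer: a=38 e=38 f=38

Derivation:
Step 1: enter scope (depth=1)
Step 2: enter scope (depth=2)
Step 3: exit scope (depth=1)
Step 4: exit scope (depth=0)
Step 5: declare a=38 at depth 0
Step 6: declare e=(read a)=38 at depth 0
Step 7: declare f=(read e)=38 at depth 0
Step 8: declare a=(read e)=38 at depth 0
Step 9: declare e=(read a)=38 at depth 0
Visible at query point: a=38 e=38 f=38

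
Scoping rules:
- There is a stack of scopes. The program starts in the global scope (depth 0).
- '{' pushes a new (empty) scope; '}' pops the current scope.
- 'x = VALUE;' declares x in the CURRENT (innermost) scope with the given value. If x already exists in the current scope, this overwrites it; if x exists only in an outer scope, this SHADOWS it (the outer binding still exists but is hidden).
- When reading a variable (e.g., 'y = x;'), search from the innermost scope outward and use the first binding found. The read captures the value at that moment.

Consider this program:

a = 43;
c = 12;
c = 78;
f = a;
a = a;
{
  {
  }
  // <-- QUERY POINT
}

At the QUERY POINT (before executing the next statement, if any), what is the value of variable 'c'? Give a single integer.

Answer: 78

Derivation:
Step 1: declare a=43 at depth 0
Step 2: declare c=12 at depth 0
Step 3: declare c=78 at depth 0
Step 4: declare f=(read a)=43 at depth 0
Step 5: declare a=(read a)=43 at depth 0
Step 6: enter scope (depth=1)
Step 7: enter scope (depth=2)
Step 8: exit scope (depth=1)
Visible at query point: a=43 c=78 f=43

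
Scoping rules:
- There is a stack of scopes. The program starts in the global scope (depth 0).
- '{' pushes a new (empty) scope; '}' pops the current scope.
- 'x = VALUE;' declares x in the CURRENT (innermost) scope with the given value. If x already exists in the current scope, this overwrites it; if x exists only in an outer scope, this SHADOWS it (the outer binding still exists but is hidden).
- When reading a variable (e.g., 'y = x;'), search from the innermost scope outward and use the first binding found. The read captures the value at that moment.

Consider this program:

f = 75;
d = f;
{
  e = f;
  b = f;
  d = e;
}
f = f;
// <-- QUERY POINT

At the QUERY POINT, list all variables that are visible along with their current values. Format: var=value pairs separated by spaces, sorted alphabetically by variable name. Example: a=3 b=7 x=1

Answer: d=75 f=75

Derivation:
Step 1: declare f=75 at depth 0
Step 2: declare d=(read f)=75 at depth 0
Step 3: enter scope (depth=1)
Step 4: declare e=(read f)=75 at depth 1
Step 5: declare b=(read f)=75 at depth 1
Step 6: declare d=(read e)=75 at depth 1
Step 7: exit scope (depth=0)
Step 8: declare f=(read f)=75 at depth 0
Visible at query point: d=75 f=75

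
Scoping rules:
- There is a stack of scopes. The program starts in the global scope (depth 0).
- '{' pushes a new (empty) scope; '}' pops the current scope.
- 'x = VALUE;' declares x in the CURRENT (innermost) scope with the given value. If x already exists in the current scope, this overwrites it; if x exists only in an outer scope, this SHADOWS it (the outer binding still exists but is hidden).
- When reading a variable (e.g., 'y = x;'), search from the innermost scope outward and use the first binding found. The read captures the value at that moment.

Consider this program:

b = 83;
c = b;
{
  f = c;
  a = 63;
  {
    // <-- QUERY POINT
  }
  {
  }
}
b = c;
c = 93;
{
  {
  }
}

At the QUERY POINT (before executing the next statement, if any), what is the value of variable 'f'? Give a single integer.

Answer: 83

Derivation:
Step 1: declare b=83 at depth 0
Step 2: declare c=(read b)=83 at depth 0
Step 3: enter scope (depth=1)
Step 4: declare f=(read c)=83 at depth 1
Step 5: declare a=63 at depth 1
Step 6: enter scope (depth=2)
Visible at query point: a=63 b=83 c=83 f=83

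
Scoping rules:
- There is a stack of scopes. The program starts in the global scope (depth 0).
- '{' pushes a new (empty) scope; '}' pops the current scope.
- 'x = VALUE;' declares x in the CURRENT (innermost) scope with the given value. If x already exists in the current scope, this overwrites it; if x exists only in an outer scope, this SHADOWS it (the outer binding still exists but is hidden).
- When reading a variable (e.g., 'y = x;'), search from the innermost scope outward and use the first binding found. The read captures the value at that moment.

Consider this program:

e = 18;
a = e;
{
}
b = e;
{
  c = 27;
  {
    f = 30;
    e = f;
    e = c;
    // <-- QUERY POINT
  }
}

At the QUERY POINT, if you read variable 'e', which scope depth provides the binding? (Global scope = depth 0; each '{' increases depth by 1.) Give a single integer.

Answer: 2

Derivation:
Step 1: declare e=18 at depth 0
Step 2: declare a=(read e)=18 at depth 0
Step 3: enter scope (depth=1)
Step 4: exit scope (depth=0)
Step 5: declare b=(read e)=18 at depth 0
Step 6: enter scope (depth=1)
Step 7: declare c=27 at depth 1
Step 8: enter scope (depth=2)
Step 9: declare f=30 at depth 2
Step 10: declare e=(read f)=30 at depth 2
Step 11: declare e=(read c)=27 at depth 2
Visible at query point: a=18 b=18 c=27 e=27 f=30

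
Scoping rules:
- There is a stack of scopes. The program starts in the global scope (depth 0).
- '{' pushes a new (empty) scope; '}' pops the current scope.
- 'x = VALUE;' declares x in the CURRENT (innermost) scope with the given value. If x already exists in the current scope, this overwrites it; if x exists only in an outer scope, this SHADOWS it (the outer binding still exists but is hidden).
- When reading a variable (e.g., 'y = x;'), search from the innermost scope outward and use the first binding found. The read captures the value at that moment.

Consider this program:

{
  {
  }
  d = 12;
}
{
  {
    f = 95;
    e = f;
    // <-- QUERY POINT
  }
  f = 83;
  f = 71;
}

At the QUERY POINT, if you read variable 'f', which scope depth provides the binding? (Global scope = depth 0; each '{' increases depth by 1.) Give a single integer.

Step 1: enter scope (depth=1)
Step 2: enter scope (depth=2)
Step 3: exit scope (depth=1)
Step 4: declare d=12 at depth 1
Step 5: exit scope (depth=0)
Step 6: enter scope (depth=1)
Step 7: enter scope (depth=2)
Step 8: declare f=95 at depth 2
Step 9: declare e=(read f)=95 at depth 2
Visible at query point: e=95 f=95

Answer: 2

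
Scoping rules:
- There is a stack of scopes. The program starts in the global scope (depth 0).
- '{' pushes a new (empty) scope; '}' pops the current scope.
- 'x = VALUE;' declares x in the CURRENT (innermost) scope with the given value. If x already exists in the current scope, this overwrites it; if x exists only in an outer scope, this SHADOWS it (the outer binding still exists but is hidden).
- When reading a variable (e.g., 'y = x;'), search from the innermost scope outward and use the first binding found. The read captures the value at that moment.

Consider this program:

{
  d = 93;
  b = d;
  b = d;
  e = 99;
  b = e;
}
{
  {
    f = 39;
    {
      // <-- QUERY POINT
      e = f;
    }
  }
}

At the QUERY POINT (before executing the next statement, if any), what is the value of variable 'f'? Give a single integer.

Step 1: enter scope (depth=1)
Step 2: declare d=93 at depth 1
Step 3: declare b=(read d)=93 at depth 1
Step 4: declare b=(read d)=93 at depth 1
Step 5: declare e=99 at depth 1
Step 6: declare b=(read e)=99 at depth 1
Step 7: exit scope (depth=0)
Step 8: enter scope (depth=1)
Step 9: enter scope (depth=2)
Step 10: declare f=39 at depth 2
Step 11: enter scope (depth=3)
Visible at query point: f=39

Answer: 39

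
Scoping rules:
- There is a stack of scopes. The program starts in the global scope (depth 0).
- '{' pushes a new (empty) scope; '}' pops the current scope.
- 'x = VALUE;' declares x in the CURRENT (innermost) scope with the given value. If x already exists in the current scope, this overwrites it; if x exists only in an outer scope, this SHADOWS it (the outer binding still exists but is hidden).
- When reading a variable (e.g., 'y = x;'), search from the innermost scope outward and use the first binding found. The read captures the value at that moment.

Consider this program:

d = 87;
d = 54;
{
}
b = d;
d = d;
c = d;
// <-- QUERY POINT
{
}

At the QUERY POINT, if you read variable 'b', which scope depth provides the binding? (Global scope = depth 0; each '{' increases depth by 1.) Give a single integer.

Step 1: declare d=87 at depth 0
Step 2: declare d=54 at depth 0
Step 3: enter scope (depth=1)
Step 4: exit scope (depth=0)
Step 5: declare b=(read d)=54 at depth 0
Step 6: declare d=(read d)=54 at depth 0
Step 7: declare c=(read d)=54 at depth 0
Visible at query point: b=54 c=54 d=54

Answer: 0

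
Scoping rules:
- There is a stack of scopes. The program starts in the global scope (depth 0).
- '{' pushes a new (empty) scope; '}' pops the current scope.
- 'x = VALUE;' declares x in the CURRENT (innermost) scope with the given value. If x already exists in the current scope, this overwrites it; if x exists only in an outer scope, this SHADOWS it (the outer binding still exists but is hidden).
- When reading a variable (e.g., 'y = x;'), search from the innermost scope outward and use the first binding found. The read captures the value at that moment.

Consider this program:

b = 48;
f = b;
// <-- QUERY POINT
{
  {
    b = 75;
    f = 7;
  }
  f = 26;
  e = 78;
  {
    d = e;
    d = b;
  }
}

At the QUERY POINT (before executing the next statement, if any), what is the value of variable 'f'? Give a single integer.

Step 1: declare b=48 at depth 0
Step 2: declare f=(read b)=48 at depth 0
Visible at query point: b=48 f=48

Answer: 48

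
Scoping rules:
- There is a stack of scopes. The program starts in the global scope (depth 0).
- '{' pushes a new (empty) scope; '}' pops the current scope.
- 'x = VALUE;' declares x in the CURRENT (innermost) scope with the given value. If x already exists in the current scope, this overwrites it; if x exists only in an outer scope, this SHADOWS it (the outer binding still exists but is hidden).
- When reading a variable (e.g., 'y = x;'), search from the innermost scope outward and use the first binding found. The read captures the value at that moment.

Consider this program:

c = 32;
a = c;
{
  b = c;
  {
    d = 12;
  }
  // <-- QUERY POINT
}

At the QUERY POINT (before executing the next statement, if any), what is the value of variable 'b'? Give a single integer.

Answer: 32

Derivation:
Step 1: declare c=32 at depth 0
Step 2: declare a=(read c)=32 at depth 0
Step 3: enter scope (depth=1)
Step 4: declare b=(read c)=32 at depth 1
Step 5: enter scope (depth=2)
Step 6: declare d=12 at depth 2
Step 7: exit scope (depth=1)
Visible at query point: a=32 b=32 c=32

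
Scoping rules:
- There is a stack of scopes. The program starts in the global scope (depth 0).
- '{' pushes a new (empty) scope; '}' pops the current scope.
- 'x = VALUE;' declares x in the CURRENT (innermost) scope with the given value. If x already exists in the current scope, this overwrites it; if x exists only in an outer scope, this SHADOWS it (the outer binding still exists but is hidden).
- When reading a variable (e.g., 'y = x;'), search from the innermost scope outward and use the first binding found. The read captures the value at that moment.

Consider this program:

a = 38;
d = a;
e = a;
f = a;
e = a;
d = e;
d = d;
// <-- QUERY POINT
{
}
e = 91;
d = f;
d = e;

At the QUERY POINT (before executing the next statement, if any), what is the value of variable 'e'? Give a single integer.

Step 1: declare a=38 at depth 0
Step 2: declare d=(read a)=38 at depth 0
Step 3: declare e=(read a)=38 at depth 0
Step 4: declare f=(read a)=38 at depth 0
Step 5: declare e=(read a)=38 at depth 0
Step 6: declare d=(read e)=38 at depth 0
Step 7: declare d=(read d)=38 at depth 0
Visible at query point: a=38 d=38 e=38 f=38

Answer: 38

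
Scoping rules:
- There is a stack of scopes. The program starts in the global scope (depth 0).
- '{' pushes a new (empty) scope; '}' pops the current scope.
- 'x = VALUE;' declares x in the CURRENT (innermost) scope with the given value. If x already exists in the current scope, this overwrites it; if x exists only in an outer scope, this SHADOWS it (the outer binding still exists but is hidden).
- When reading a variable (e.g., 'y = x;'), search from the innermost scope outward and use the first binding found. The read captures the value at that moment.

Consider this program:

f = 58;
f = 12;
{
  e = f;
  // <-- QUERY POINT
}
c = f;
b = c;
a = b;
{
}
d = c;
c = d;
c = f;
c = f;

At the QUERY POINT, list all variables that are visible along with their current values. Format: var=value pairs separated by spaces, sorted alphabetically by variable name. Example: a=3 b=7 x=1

Answer: e=12 f=12

Derivation:
Step 1: declare f=58 at depth 0
Step 2: declare f=12 at depth 0
Step 3: enter scope (depth=1)
Step 4: declare e=(read f)=12 at depth 1
Visible at query point: e=12 f=12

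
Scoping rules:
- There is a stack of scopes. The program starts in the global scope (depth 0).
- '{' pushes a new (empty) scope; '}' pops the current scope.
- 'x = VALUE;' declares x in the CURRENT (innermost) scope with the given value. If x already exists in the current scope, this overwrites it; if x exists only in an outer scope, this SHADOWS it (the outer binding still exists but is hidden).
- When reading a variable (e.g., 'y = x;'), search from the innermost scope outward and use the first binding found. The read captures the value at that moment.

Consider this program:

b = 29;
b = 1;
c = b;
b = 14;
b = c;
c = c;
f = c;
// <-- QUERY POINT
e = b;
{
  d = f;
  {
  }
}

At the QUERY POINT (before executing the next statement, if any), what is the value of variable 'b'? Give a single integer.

Answer: 1

Derivation:
Step 1: declare b=29 at depth 0
Step 2: declare b=1 at depth 0
Step 3: declare c=(read b)=1 at depth 0
Step 4: declare b=14 at depth 0
Step 5: declare b=(read c)=1 at depth 0
Step 6: declare c=(read c)=1 at depth 0
Step 7: declare f=(read c)=1 at depth 0
Visible at query point: b=1 c=1 f=1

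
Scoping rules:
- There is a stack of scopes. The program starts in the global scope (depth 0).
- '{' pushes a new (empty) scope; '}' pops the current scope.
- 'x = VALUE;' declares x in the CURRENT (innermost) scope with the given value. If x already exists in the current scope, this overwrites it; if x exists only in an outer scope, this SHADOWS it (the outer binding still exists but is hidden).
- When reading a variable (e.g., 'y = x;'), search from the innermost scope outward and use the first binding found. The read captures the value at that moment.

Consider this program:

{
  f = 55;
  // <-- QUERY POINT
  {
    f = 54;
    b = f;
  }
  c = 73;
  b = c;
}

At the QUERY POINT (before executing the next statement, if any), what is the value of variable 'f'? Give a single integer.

Step 1: enter scope (depth=1)
Step 2: declare f=55 at depth 1
Visible at query point: f=55

Answer: 55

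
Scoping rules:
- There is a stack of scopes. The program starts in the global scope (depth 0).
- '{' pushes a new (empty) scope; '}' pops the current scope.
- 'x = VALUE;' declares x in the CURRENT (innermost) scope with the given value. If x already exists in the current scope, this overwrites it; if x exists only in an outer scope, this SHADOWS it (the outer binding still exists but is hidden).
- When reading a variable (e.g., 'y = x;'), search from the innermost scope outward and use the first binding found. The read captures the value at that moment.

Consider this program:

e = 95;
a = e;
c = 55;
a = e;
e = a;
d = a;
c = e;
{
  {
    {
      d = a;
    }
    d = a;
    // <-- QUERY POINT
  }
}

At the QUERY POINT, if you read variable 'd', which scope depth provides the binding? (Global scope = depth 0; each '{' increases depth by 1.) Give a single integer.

Answer: 2

Derivation:
Step 1: declare e=95 at depth 0
Step 2: declare a=(read e)=95 at depth 0
Step 3: declare c=55 at depth 0
Step 4: declare a=(read e)=95 at depth 0
Step 5: declare e=(read a)=95 at depth 0
Step 6: declare d=(read a)=95 at depth 0
Step 7: declare c=(read e)=95 at depth 0
Step 8: enter scope (depth=1)
Step 9: enter scope (depth=2)
Step 10: enter scope (depth=3)
Step 11: declare d=(read a)=95 at depth 3
Step 12: exit scope (depth=2)
Step 13: declare d=(read a)=95 at depth 2
Visible at query point: a=95 c=95 d=95 e=95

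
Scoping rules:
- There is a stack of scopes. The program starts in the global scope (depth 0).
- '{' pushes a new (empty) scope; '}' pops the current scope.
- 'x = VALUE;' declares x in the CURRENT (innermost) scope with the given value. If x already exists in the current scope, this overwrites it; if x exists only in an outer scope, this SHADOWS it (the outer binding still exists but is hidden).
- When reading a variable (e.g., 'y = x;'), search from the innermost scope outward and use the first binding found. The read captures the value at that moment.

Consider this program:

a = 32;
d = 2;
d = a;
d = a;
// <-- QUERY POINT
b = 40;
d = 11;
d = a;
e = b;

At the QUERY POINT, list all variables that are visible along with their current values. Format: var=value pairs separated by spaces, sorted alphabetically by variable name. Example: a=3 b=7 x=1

Answer: a=32 d=32

Derivation:
Step 1: declare a=32 at depth 0
Step 2: declare d=2 at depth 0
Step 3: declare d=(read a)=32 at depth 0
Step 4: declare d=(read a)=32 at depth 0
Visible at query point: a=32 d=32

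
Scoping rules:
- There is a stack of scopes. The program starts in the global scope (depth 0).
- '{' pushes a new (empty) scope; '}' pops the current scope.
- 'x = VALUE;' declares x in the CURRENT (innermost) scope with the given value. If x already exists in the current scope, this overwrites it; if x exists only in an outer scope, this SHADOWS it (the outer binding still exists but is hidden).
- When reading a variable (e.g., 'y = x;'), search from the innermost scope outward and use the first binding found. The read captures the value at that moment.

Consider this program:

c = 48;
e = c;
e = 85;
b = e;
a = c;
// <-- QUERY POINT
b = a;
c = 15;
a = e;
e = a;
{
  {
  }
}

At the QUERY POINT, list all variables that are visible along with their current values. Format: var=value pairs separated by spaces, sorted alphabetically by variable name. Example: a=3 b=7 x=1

Step 1: declare c=48 at depth 0
Step 2: declare e=(read c)=48 at depth 0
Step 3: declare e=85 at depth 0
Step 4: declare b=(read e)=85 at depth 0
Step 5: declare a=(read c)=48 at depth 0
Visible at query point: a=48 b=85 c=48 e=85

Answer: a=48 b=85 c=48 e=85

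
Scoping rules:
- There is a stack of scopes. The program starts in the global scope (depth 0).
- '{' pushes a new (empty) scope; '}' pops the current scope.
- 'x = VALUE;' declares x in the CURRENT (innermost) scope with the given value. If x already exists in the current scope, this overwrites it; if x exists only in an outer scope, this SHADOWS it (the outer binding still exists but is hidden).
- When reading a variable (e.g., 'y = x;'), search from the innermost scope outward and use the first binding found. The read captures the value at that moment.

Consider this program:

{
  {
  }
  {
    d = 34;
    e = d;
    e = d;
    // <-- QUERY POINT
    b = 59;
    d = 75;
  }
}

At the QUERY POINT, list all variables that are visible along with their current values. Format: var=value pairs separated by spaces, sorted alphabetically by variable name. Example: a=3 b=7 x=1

Step 1: enter scope (depth=1)
Step 2: enter scope (depth=2)
Step 3: exit scope (depth=1)
Step 4: enter scope (depth=2)
Step 5: declare d=34 at depth 2
Step 6: declare e=(read d)=34 at depth 2
Step 7: declare e=(read d)=34 at depth 2
Visible at query point: d=34 e=34

Answer: d=34 e=34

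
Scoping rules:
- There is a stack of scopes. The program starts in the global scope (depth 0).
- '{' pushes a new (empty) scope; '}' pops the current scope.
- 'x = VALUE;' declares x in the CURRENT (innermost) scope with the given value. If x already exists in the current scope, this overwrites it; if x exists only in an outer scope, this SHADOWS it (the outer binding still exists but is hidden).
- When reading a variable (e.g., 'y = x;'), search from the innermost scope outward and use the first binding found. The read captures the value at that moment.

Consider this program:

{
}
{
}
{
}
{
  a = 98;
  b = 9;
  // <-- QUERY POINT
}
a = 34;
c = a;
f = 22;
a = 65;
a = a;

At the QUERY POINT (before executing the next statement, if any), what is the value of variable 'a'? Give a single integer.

Step 1: enter scope (depth=1)
Step 2: exit scope (depth=0)
Step 3: enter scope (depth=1)
Step 4: exit scope (depth=0)
Step 5: enter scope (depth=1)
Step 6: exit scope (depth=0)
Step 7: enter scope (depth=1)
Step 8: declare a=98 at depth 1
Step 9: declare b=9 at depth 1
Visible at query point: a=98 b=9

Answer: 98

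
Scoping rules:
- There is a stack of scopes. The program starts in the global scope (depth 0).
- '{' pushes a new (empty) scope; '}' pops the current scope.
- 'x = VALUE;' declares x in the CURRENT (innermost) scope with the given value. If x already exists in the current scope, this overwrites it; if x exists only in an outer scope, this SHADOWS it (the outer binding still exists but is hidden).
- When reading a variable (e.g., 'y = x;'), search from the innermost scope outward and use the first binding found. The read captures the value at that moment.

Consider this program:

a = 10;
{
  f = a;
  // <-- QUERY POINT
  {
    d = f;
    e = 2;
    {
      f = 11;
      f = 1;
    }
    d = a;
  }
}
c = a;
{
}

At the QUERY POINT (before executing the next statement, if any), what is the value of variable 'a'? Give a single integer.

Step 1: declare a=10 at depth 0
Step 2: enter scope (depth=1)
Step 3: declare f=(read a)=10 at depth 1
Visible at query point: a=10 f=10

Answer: 10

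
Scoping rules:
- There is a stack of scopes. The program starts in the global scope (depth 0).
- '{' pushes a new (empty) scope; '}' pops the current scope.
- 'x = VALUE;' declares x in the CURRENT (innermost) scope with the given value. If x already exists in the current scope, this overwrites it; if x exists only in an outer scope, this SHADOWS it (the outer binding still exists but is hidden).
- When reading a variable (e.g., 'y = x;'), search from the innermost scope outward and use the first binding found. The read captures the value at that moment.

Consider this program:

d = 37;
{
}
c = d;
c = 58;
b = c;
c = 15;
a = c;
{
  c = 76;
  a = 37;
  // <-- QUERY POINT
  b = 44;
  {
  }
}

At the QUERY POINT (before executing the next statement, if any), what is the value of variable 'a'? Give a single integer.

Answer: 37

Derivation:
Step 1: declare d=37 at depth 0
Step 2: enter scope (depth=1)
Step 3: exit scope (depth=0)
Step 4: declare c=(read d)=37 at depth 0
Step 5: declare c=58 at depth 0
Step 6: declare b=(read c)=58 at depth 0
Step 7: declare c=15 at depth 0
Step 8: declare a=(read c)=15 at depth 0
Step 9: enter scope (depth=1)
Step 10: declare c=76 at depth 1
Step 11: declare a=37 at depth 1
Visible at query point: a=37 b=58 c=76 d=37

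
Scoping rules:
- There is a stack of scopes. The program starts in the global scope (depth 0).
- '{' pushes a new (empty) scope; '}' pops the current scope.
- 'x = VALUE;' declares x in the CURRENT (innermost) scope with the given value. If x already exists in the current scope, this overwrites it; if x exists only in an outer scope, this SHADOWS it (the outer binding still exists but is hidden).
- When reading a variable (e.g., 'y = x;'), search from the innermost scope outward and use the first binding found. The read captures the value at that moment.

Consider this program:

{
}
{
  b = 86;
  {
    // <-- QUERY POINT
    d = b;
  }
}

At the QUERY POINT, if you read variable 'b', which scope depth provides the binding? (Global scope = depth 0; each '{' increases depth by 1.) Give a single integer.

Step 1: enter scope (depth=1)
Step 2: exit scope (depth=0)
Step 3: enter scope (depth=1)
Step 4: declare b=86 at depth 1
Step 5: enter scope (depth=2)
Visible at query point: b=86

Answer: 1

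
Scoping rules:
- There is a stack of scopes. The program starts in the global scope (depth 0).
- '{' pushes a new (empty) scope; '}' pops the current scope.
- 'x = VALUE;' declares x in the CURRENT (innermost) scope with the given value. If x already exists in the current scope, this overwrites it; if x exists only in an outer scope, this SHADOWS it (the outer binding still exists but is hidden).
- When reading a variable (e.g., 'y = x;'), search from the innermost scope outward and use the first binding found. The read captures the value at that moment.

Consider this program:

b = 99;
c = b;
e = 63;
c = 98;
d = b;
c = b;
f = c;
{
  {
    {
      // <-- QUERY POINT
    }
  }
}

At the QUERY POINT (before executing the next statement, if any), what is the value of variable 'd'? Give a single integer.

Step 1: declare b=99 at depth 0
Step 2: declare c=(read b)=99 at depth 0
Step 3: declare e=63 at depth 0
Step 4: declare c=98 at depth 0
Step 5: declare d=(read b)=99 at depth 0
Step 6: declare c=(read b)=99 at depth 0
Step 7: declare f=(read c)=99 at depth 0
Step 8: enter scope (depth=1)
Step 9: enter scope (depth=2)
Step 10: enter scope (depth=3)
Visible at query point: b=99 c=99 d=99 e=63 f=99

Answer: 99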